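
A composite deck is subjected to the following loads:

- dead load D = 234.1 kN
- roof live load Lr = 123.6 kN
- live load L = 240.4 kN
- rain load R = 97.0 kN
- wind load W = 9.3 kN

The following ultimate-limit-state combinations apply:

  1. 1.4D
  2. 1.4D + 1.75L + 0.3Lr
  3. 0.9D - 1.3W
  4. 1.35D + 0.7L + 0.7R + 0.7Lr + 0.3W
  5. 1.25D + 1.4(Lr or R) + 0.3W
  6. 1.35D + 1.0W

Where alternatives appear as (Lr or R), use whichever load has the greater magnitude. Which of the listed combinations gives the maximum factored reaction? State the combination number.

Combination 2

(Lr or R) → Lr = 123.6 kN.
1. 1.4(234.1) = 327.7
2. 1.4(234.1) + 1.75(240.4) + 0.3(123.6) = 327.7 + 420.7 + 37.1 = 785.5
3. 0.9(234.1) - 1.3(9.3) = 210.7 - 12.1 = 198.6
4. 1.35(234.1) + 0.7(240.4) + 0.7(97.0) + 0.7(123.6) + 0.3(9.3) = 316.0 + 168.3 + 67.9 + 86.5 + 2.8 = 641.5
5. 1.25(234.1) + 1.4(123.6) + 0.3(9.3) = 468.5
6. 1.35(234.1) + 1.0(9.3) = 316.0 + 9.3 = 325.3
The largest value is 785.5 kN from combination 2.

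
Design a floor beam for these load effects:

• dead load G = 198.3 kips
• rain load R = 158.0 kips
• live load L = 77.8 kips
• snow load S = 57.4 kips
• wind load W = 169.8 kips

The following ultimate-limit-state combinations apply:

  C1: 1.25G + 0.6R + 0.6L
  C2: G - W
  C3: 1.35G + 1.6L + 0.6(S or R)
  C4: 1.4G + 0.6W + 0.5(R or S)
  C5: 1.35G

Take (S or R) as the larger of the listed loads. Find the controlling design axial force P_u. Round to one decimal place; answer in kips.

(S or R) → R = 158.0 kips; (R or S) → R = 158.0 kips.
C1: 1.25(198.3) + 0.6(158.0) + 0.6(77.8) = 247.9 + 94.8 + 46.7 = 389.4
C2: 1.0(198.3) - 1.0(169.8) = 198.3 - 169.8 = 28.5
C3: 1.35(198.3) + 1.6(77.8) + 0.6(158.0) = 267.7 + 124.5 + 94.8 = 487.0
C4: 1.4(198.3) + 0.6(169.8) + 0.5(158.0) = 277.6 + 101.9 + 79.0 = 458.5
C5: 1.35(198.3) = 267.7
Combination 3 governs: P_u = 487.0 kips.

487.0 kips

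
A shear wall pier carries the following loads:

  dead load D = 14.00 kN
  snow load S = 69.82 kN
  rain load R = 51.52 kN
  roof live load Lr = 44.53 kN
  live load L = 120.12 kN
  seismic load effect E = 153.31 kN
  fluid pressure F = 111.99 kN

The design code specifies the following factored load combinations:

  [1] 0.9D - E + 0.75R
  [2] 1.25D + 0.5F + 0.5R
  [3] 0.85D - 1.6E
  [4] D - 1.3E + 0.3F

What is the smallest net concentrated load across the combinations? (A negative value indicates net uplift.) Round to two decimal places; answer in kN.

-233.40 kN

[1] 0.9(14.00) - 1.0(153.31) + 0.75(51.52) = 12.60 - 153.31 + 38.64 = -102.07
[2] 1.25(14.00) + 0.5(111.99) + 0.5(51.52) = 17.50 + 56.00 + 25.76 = 99.26
[3] 0.85(14.00) - 1.6(153.31) = 11.90 - 245.30 = -233.40
[4] 1.0(14.00) - 1.3(153.31) + 0.3(111.99) = -151.71
Combination 3 gives the minimum: -233.40 kN.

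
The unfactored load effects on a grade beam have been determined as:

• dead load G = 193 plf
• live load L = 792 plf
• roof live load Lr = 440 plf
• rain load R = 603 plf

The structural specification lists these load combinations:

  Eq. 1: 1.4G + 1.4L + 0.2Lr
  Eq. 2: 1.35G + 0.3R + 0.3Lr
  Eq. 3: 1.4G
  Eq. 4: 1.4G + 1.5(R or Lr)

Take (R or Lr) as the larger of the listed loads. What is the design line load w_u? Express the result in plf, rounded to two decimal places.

(R or Lr) → R = 603 plf.
Eq. 1: 1.4(193) + 1.4(792) + 0.2(440) = 270.20 + 1108.80 + 88.00 = 1467.00
Eq. 2: 1.35(193) + 0.3(603) + 0.3(440) = 260.55 + 180.90 + 132.00 = 573.45
Eq. 3: 1.4(193) = 270.20
Eq. 4: 1.4(193) + 1.5(603) = 270.20 + 904.50 = 1174.70
Combination 1 governs: w_u = 1467.00 plf.

1467.00 plf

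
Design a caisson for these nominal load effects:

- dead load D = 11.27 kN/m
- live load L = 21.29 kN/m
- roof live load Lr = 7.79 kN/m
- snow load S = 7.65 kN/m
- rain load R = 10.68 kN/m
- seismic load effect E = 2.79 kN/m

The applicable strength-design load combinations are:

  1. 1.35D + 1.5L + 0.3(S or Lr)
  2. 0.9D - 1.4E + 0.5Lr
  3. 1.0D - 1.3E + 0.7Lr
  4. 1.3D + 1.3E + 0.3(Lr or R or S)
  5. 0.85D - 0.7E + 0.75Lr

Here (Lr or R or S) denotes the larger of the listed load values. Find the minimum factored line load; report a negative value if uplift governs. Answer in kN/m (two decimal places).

10.13 kN/m

(S or Lr) → Lr = 7.79 kN/m; (Lr or R or S) → R = 10.68 kN/m.
1. 1.35(11.27) + 1.5(21.29) + 0.3(7.79) = 49.49
2. 0.9(11.27) - 1.4(2.79) + 0.5(7.79) = 10.13
3. 1.0(11.27) - 1.3(2.79) + 0.7(7.79) = 13.10
4. 1.3(11.27) + 1.3(2.79) + 0.3(10.68) = 21.48
5. 0.85(11.27) - 0.7(2.79) + 0.75(7.79) = 13.47
Combination 2 gives the minimum: 10.13 kN/m.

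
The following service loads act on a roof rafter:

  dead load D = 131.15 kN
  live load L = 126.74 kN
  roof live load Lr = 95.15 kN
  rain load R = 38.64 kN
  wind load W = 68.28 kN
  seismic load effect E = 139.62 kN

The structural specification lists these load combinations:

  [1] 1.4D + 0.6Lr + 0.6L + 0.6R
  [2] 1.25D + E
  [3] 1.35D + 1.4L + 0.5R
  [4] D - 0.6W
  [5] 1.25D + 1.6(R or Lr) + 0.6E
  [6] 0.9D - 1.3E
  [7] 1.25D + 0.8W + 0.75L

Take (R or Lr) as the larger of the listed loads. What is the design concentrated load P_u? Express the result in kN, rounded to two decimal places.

(R or Lr) → Lr = 95.15 kN.
[1] 1.4(131.15) + 0.6(95.15) + 0.6(126.74) + 0.6(38.64) = 339.93
[2] 1.25(131.15) + 1.0(139.62) = 303.56
[3] 1.35(131.15) + 1.4(126.74) + 0.5(38.64) = 373.81
[4] 1.0(131.15) - 0.6(68.28) = 90.18
[5] 1.25(131.15) + 1.6(95.15) + 0.6(139.62) = 399.95
[6] 0.9(131.15) - 1.3(139.62) = -63.47
[7] 1.25(131.15) + 0.8(68.28) + 0.75(126.74) = 313.62
Maximum is from combination 5.

399.95 kN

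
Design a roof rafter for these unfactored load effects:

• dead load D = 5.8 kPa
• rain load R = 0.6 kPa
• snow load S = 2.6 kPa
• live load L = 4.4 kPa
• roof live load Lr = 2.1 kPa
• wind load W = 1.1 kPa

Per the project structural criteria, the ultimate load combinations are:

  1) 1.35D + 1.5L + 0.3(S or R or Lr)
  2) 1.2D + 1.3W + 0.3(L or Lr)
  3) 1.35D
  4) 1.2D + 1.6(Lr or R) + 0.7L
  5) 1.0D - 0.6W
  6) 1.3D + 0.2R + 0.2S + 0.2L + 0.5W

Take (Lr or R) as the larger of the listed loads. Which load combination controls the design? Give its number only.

Combination 1

(S or R or Lr) → S = 2.6 kPa; (L or Lr) → L = 4.4 kPa; (Lr or R) → Lr = 2.1 kPa.
1) 1.35(5.8) + 1.5(4.4) + 0.3(2.6) = 15.21
2) 1.2(5.8) + 1.3(1.1) + 0.3(4.4) = 9.71
3) 1.35(5.8) = 7.83
4) 1.2(5.8) + 1.6(2.1) + 0.7(4.4) = 13.40
5) 1.0(5.8) - 0.6(1.1) = 5.14
6) 1.3(5.8) + 0.2(0.6) + 0.2(2.6) + 0.2(4.4) + 0.5(1.1) = 9.61
The largest value is 15.21 kPa from combination 1.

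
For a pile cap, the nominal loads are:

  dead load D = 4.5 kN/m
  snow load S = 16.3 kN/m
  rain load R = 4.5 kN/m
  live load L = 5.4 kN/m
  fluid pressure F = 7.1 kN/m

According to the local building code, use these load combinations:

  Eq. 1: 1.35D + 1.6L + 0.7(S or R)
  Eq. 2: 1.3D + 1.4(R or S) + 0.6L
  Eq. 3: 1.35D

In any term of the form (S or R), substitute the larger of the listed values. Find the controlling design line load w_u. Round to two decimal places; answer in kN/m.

31.91 kN/m

(S or R) → S = 16.3 kN/m; (R or S) → S = 16.3 kN/m.
Eq. 1: 1.35(4.5) + 1.6(5.4) + 0.7(16.3) = 26.13
Eq. 2: 1.3(4.5) + 1.4(16.3) + 0.6(5.4) = 31.91
Eq. 3: 1.35(4.5) = 6.08
Combination 2 governs: w_u = 31.91 kN/m.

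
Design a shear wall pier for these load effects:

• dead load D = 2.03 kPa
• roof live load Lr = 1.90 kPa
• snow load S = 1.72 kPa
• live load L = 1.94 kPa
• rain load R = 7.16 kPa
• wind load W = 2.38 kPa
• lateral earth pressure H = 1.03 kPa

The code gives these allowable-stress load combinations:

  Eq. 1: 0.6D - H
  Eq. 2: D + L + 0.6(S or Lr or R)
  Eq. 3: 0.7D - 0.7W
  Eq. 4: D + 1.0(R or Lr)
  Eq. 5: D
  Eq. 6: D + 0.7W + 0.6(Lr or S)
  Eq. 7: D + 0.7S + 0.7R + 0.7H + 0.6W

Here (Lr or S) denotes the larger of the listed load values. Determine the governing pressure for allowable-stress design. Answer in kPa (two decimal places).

(S or Lr or R) → R = 7.16 kPa; (R or Lr) → R = 7.16 kPa; (Lr or S) → Lr = 1.90 kPa.
Eq. 1: 0.6(2.03) - 1.0(1.03) = 1.22 - 1.03 = 0.19
Eq. 2: 1.0(2.03) + 1.0(1.94) + 0.6(7.16) = 2.03 + 1.94 + 4.30 = 8.27
Eq. 3: 0.7(2.03) - 0.7(2.38) = 1.42 - 1.67 = -0.25
Eq. 4: 1.0(2.03) + 1.0(7.16) = 2.03 + 7.16 = 9.19
Eq. 5: 1.0(2.03) = 2.03
Eq. 6: 1.0(2.03) + 0.7(2.38) + 0.6(1.90) = 2.03 + 1.67 + 1.14 = 4.84
Eq. 7: 1.0(2.03) + 0.7(1.72) + 0.7(7.16) + 0.7(1.03) + 0.6(2.38) = 10.40
Maximum is from combination 7.

10.40 kPa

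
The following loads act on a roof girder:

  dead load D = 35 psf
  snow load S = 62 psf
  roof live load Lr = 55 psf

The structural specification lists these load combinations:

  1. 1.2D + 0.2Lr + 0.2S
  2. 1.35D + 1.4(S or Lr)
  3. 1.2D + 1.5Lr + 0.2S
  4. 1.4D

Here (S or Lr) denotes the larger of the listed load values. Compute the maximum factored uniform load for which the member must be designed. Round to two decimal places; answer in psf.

(S or Lr) → S = 62 psf.
1. 1.2(35) + 0.2(55) + 0.2(62) = 65.40
2. 1.35(35) + 1.4(62) = 134.05
3. 1.2(35) + 1.5(55) + 0.2(62) = 136.90
4. 1.4(35) = 49.00
The controlling combination is 3, giving 136.90 psf.

136.90 psf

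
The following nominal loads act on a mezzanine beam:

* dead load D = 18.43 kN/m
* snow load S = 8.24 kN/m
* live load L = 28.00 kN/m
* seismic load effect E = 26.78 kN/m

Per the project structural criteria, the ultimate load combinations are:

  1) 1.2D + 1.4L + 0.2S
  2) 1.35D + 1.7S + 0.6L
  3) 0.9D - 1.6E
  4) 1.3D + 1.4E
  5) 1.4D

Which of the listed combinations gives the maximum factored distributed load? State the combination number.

1) 1.2(18.43) + 1.4(28.00) + 0.2(8.24) = 62.96
2) 1.35(18.43) + 1.7(8.24) + 0.6(28.00) = 24.88 + 14.01 + 16.80 = 55.69
3) 0.9(18.43) - 1.6(26.78) = 16.59 - 42.85 = -26.26
4) 1.3(18.43) + 1.4(26.78) = 23.96 + 37.49 = 61.45
5) 1.4(18.43) = 25.80
The largest value is 62.96 kN/m from combination 1.

Combination 1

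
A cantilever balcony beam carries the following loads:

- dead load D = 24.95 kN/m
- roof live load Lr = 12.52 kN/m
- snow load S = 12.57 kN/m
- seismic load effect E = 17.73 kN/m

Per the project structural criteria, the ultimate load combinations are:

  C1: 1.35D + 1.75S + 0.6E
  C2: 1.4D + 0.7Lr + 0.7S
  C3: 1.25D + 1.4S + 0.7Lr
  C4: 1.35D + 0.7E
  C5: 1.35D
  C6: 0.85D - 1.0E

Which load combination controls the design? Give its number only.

C1: 1.35(24.95) + 1.75(12.57) + 0.6(17.73) = 33.68 + 22.00 + 10.64 = 66.32
C2: 1.4(24.95) + 0.7(12.52) + 0.7(12.57) = 34.93 + 8.76 + 8.80 = 52.49
C3: 1.25(24.95) + 1.4(12.57) + 0.7(12.52) = 31.19 + 17.60 + 8.76 = 57.55
C4: 1.35(24.95) + 0.7(17.73) = 33.68 + 12.41 = 46.09
C5: 1.35(24.95) = 33.68
C6: 0.85(24.95) - 1.0(17.73) = 21.21 - 17.73 = 3.48
The largest value is 66.32 kN/m from combination 1.

Combination 1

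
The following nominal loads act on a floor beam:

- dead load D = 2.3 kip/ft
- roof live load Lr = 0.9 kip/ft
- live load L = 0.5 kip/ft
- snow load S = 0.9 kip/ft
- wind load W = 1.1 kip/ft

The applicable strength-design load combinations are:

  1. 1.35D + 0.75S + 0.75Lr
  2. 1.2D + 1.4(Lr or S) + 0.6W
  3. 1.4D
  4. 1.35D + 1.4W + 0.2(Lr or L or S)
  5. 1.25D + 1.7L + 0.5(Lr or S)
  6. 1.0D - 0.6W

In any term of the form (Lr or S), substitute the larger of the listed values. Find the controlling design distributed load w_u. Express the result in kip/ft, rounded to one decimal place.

4.8 kip/ft

(Lr or S) → Lr = 0.9 kip/ft; (Lr or L or S) → Lr = 0.9 kip/ft.
1. 1.35(2.3) + 0.75(0.9) + 0.75(0.9) = 4.5
2. 1.2(2.3) + 1.4(0.9) + 0.6(1.1) = 4.7
3. 1.4(2.3) = 3.2
4. 1.35(2.3) + 1.4(1.1) + 0.2(0.9) = 4.8
5. 1.25(2.3) + 1.7(0.5) + 0.5(0.9) = 4.2
6. 1.0(2.3) - 0.6(1.1) = 1.6
Combination 4 governs: w_u = 4.8 kip/ft.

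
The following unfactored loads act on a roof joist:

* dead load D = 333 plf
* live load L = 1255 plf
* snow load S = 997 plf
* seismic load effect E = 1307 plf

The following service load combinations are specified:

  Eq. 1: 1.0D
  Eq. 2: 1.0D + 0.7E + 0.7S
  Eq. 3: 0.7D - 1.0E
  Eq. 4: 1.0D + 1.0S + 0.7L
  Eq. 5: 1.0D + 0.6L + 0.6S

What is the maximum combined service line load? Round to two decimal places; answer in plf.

Eq. 1: 1.0(333) = 333.00
Eq. 2: 1.0(333) + 0.7(1307) + 0.7(997) = 333.00 + 914.90 + 697.90 = 1945.80
Eq. 3: 0.7(333) - 1.0(1307) = 233.10 - 1307.00 = -1073.90
Eq. 4: 1.0(333) + 1.0(997) + 0.7(1255) = 333.00 + 997.00 + 878.50 = 2208.50
Eq. 5: 1.0(333) + 0.6(1255) + 0.6(997) = 333.00 + 753.00 + 598.20 = 1684.20
Combination 4 governs: w = 2208.50 plf.

2208.50 plf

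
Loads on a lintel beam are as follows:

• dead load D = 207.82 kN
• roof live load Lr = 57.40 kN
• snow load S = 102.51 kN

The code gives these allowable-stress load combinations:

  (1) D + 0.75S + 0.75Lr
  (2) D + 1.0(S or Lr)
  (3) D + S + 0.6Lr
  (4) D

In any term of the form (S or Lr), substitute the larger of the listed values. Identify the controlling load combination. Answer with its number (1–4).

Combination 3

(S or Lr) → S = 102.51 kN.
(1) 1.0(207.82) + 0.75(102.51) + 0.75(57.40) = 207.82 + 76.88 + 43.05 = 327.75
(2) 1.0(207.82) + 1.0(102.51) = 207.82 + 102.51 = 310.33
(3) 1.0(207.82) + 1.0(102.51) + 0.6(57.40) = 207.82 + 102.51 + 34.44 = 344.77
(4) 1.0(207.82) = 207.82
The largest value is 344.77 kN from combination 3.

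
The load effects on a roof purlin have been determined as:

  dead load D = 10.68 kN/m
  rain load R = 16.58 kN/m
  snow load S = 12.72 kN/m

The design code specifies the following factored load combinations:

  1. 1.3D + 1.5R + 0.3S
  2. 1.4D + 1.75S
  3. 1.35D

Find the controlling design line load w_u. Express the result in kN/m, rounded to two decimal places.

42.57 kN/m

1. 1.3(10.68) + 1.5(16.58) + 0.3(12.72) = 13.88 + 24.87 + 3.82 = 42.57
2. 1.4(10.68) + 1.75(12.72) = 14.95 + 22.26 = 37.21
3. 1.35(10.68) = 14.42
The controlling combination is 1, giving 42.57 kN/m.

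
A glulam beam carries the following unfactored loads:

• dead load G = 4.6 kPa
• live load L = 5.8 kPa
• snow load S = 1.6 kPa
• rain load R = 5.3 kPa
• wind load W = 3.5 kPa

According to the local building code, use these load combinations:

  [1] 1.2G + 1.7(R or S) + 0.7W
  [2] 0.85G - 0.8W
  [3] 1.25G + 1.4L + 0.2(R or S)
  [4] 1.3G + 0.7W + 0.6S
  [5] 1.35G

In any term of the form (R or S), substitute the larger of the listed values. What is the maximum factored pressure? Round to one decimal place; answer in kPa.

(R or S) → R = 5.3 kPa.
[1] 1.2(4.6) + 1.7(5.3) + 0.7(3.5) = 5.5 + 9.0 + 2.5 = 17.0
[2] 0.85(4.6) - 0.8(3.5) = 3.9 - 2.8 = 1.1
[3] 1.25(4.6) + 1.4(5.8) + 0.2(5.3) = 14.9
[4] 1.3(4.6) + 0.7(3.5) + 0.6(1.6) = 9.4
[5] 1.35(4.6) = 6.2
Maximum is from combination 1.

17.0 kPa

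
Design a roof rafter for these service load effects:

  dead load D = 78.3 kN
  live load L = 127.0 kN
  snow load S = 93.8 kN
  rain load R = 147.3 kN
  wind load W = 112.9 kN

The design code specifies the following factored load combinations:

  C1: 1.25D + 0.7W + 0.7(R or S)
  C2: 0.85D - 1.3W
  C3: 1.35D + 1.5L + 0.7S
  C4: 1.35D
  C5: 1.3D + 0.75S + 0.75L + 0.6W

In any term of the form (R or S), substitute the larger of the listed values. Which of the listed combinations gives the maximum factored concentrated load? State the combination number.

Combination 3

(R or S) → R = 147.3 kN.
C1: 1.25(78.3) + 0.7(112.9) + 0.7(147.3) = 97.9 + 79.0 + 103.1 = 280.0
C2: 0.85(78.3) - 1.3(112.9) = 66.6 - 146.8 = -80.2
C3: 1.35(78.3) + 1.5(127.0) + 0.7(93.8) = 105.7 + 190.5 + 65.7 = 361.9
C4: 1.35(78.3) = 105.7
C5: 1.3(78.3) + 0.75(93.8) + 0.75(127.0) + 0.6(112.9) = 335.1
The largest value is 361.9 kN from combination 3.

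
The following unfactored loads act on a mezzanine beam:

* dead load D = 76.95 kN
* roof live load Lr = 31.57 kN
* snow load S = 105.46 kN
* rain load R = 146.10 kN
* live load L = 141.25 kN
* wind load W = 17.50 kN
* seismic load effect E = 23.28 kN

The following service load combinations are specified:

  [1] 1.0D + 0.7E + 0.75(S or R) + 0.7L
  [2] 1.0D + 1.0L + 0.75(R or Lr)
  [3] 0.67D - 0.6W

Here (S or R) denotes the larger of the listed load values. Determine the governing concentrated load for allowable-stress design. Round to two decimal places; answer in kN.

327.78 kN

(S or R) → R = 146.10 kN; (R or Lr) → R = 146.10 kN.
[1] 1.0(76.95) + 0.7(23.28) + 0.75(146.10) + 0.7(141.25) = 301.70
[2] 1.0(76.95) + 1.0(141.25) + 0.75(146.10) = 76.95 + 141.25 + 109.58 = 327.78
[3] 0.67(76.95) - 0.6(17.50) = 51.56 - 10.50 = 41.06
Maximum is from combination 2.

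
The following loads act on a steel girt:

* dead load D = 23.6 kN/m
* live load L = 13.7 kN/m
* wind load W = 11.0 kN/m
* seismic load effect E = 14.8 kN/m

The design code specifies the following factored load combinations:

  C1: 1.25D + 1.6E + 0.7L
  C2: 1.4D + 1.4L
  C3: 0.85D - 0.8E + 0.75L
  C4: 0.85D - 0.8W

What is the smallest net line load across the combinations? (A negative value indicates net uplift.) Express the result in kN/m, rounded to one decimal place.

C1: 1.25(23.6) + 1.6(14.8) + 0.7(13.7) = 29.5 + 23.7 + 9.6 = 62.8
C2: 1.4(23.6) + 1.4(13.7) = 33.0 + 19.2 = 52.2
C3: 0.85(23.6) - 0.8(14.8) + 0.75(13.7) = 18.5
C4: 0.85(23.6) - 0.8(11.0) = 20.1 - 8.8 = 11.3
Combination 4 gives the minimum: 11.3 kN/m.

11.3 kN/m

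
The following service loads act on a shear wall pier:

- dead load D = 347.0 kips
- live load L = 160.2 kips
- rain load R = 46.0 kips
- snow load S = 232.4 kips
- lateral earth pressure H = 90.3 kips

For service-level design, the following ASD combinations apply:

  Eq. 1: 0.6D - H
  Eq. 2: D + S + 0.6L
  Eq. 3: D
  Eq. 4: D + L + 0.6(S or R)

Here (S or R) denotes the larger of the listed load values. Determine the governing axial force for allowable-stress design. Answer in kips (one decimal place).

675.5 kips

(S or R) → S = 232.4 kips.
Eq. 1: 0.6(347.0) - 1.0(90.3) = 117.9
Eq. 2: 1.0(347.0) + 1.0(232.4) + 0.6(160.2) = 675.5
Eq. 3: 1.0(347.0) = 347.0
Eq. 4: 1.0(347.0) + 1.0(160.2) + 0.6(232.4) = 646.6
The controlling combination is 2, giving 675.5 kips.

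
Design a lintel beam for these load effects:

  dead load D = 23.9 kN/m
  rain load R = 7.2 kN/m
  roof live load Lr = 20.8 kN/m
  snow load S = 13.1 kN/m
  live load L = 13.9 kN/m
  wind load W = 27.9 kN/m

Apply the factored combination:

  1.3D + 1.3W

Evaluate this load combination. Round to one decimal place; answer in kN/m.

67.3 kN/m

1.3(23.9) + 1.3(27.9) = 67.3
w_u = 67.3 kN/m.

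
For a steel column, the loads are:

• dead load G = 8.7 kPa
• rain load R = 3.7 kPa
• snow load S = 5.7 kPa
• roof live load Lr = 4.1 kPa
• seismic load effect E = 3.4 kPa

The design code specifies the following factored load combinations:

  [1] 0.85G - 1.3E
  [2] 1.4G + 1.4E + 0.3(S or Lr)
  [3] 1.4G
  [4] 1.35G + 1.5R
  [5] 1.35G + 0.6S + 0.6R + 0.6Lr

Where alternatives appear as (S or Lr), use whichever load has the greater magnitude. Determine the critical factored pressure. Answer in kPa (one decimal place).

(S or Lr) → S = 5.7 kPa.
[1] 0.85(8.7) - 1.3(3.4) = 7.4 - 4.4 = 3.0
[2] 1.4(8.7) + 1.4(3.4) + 0.3(5.7) = 12.2 + 4.8 + 1.7 = 18.7
[3] 1.4(8.7) = 12.2
[4] 1.35(8.7) + 1.5(3.7) = 11.7 + 5.6 = 17.3
[5] 1.35(8.7) + 0.6(5.7) + 0.6(3.7) + 0.6(4.1) = 11.7 + 3.4 + 2.2 + 2.5 = 19.8
Combination 5 governs: p_u = 19.8 kPa.

19.8 kPa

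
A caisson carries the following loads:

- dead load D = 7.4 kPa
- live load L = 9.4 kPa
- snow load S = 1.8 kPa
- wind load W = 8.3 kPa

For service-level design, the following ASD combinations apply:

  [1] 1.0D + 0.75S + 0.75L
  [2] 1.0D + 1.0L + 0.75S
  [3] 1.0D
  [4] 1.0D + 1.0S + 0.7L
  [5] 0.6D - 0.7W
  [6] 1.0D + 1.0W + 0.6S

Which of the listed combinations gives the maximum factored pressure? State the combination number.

[1] 1.0(7.4) + 0.75(1.8) + 0.75(9.4) = 15.8
[2] 1.0(7.4) + 1.0(9.4) + 0.75(1.8) = 7.4 + 9.4 + 1.4 = 18.2
[3] 1.0(7.4) = 7.4
[4] 1.0(7.4) + 1.0(1.8) + 0.7(9.4) = 7.4 + 1.8 + 6.6 = 15.8
[5] 0.6(7.4) - 0.7(8.3) = 4.4 - 5.8 = -1.4
[6] 1.0(7.4) + 1.0(8.3) + 0.6(1.8) = 7.4 + 8.3 + 1.1 = 16.8
The largest value is 18.2 kPa from combination 2.

Combination 2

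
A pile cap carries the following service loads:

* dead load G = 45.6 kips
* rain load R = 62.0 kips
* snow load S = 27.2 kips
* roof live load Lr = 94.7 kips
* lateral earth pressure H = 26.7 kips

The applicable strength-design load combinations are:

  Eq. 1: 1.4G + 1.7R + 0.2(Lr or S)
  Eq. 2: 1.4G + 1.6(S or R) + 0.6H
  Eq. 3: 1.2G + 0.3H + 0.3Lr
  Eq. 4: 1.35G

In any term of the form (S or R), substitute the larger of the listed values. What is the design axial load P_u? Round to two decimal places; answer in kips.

(Lr or S) → Lr = 94.7 kips; (S or R) → R = 62.0 kips.
Eq. 1: 1.4(45.6) + 1.7(62.0) + 0.2(94.7) = 63.84 + 105.40 + 18.94 = 188.18
Eq. 2: 1.4(45.6) + 1.6(62.0) + 0.6(26.7) = 63.84 + 99.20 + 16.02 = 179.06
Eq. 3: 1.2(45.6) + 0.3(26.7) + 0.3(94.7) = 54.72 + 8.01 + 28.41 = 91.14
Eq. 4: 1.35(45.6) = 61.56
The controlling combination is 1, giving 188.18 kips.

188.18 kips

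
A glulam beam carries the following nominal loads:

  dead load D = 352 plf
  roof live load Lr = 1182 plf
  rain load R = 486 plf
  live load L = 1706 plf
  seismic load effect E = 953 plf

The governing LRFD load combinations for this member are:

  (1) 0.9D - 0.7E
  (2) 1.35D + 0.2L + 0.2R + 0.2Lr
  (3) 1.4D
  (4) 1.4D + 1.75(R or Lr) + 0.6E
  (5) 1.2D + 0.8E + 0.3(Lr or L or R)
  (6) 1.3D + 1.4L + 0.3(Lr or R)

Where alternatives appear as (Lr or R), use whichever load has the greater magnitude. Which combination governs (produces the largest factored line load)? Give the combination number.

Combination 6

(R or Lr) → Lr = 1182 plf; (Lr or L or R) → L = 1706 plf; (Lr or R) → Lr = 1182 plf.
(1) 0.9(352) - 0.7(953) = 316.8 - 667.1 = -350.3
(2) 1.35(352) + 0.2(1706) + 0.2(486) + 0.2(1182) = 475.2 + 341.2 + 97.2 + 236.4 = 1150.0
(3) 1.4(352) = 492.8
(4) 1.4(352) + 1.75(1182) + 0.6(953) = 492.8 + 2068.5 + 571.8 = 3133.1
(5) 1.2(352) + 0.8(953) + 0.3(1706) = 422.4 + 762.4 + 511.8 = 1696.6
(6) 1.3(352) + 1.4(1706) + 0.3(1182) = 457.6 + 2388.4 + 354.6 = 3200.6
The largest value is 3200.6 plf from combination 6.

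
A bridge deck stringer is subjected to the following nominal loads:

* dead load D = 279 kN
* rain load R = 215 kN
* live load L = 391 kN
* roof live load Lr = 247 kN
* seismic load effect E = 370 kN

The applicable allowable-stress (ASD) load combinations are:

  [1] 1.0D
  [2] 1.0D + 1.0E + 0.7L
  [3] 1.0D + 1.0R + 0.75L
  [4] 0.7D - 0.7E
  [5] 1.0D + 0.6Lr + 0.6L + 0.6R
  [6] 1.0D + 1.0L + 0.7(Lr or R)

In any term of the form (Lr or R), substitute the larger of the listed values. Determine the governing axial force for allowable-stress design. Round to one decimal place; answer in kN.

(Lr or R) → Lr = 247 kN.
[1] 1.0(279) = 279.0
[2] 1.0(279) + 1.0(370) + 0.7(391) = 279.0 + 370.0 + 273.7 = 922.7
[3] 1.0(279) + 1.0(215) + 0.75(391) = 279.0 + 215.0 + 293.3 = 787.3
[4] 0.7(279) - 0.7(370) = 195.3 - 259.0 = -63.7
[5] 1.0(279) + 0.6(247) + 0.6(391) + 0.6(215) = 279.0 + 148.2 + 234.6 + 129.0 = 790.8
[6] 1.0(279) + 1.0(391) + 0.7(247) = 279.0 + 391.0 + 172.9 = 842.9
Maximum is from combination 2.

922.7 kN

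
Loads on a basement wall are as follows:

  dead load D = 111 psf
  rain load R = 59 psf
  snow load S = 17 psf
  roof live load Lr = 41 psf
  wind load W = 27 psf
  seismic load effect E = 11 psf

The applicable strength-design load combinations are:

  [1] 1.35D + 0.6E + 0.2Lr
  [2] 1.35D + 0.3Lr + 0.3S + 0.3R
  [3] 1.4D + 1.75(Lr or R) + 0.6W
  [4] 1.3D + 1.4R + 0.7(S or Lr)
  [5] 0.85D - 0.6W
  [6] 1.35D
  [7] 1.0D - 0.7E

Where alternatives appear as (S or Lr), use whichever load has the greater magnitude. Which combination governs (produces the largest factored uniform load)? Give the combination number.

Combination 3

(Lr or R) → R = 59 psf; (S or Lr) → Lr = 41 psf.
[1] 1.35(111) + 0.6(11) + 0.2(41) = 149.85 + 6.60 + 8.20 = 164.65
[2] 1.35(111) + 0.3(41) + 0.3(17) + 0.3(59) = 149.85 + 12.30 + 5.10 + 17.70 = 184.95
[3] 1.4(111) + 1.75(59) + 0.6(27) = 155.40 + 103.25 + 16.20 = 274.85
[4] 1.3(111) + 1.4(59) + 0.7(41) = 144.30 + 82.60 + 28.70 = 255.60
[5] 0.85(111) - 0.6(27) = 94.35 - 16.20 = 78.15
[6] 1.35(111) = 149.85
[7] 1.0(111) - 0.7(11) = 111.00 - 7.70 = 103.30
The largest value is 274.85 psf from combination 3.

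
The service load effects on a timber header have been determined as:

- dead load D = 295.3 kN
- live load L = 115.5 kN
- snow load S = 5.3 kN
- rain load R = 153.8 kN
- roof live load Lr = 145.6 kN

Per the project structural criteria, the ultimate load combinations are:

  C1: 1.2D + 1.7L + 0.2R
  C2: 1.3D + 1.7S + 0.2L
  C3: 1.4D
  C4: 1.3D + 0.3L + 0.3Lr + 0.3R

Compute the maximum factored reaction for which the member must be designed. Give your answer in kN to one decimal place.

581.5 kN

C1: 1.2(295.3) + 1.7(115.5) + 0.2(153.8) = 581.5
C2: 1.3(295.3) + 1.7(5.3) + 0.2(115.5) = 383.9 + 9.0 + 23.1 = 416.0
C3: 1.4(295.3) = 413.4
C4: 1.3(295.3) + 0.3(115.5) + 0.3(145.6) + 0.3(153.8) = 383.9 + 34.7 + 43.7 + 46.1 = 508.4
The controlling combination is 1, giving 581.5 kN.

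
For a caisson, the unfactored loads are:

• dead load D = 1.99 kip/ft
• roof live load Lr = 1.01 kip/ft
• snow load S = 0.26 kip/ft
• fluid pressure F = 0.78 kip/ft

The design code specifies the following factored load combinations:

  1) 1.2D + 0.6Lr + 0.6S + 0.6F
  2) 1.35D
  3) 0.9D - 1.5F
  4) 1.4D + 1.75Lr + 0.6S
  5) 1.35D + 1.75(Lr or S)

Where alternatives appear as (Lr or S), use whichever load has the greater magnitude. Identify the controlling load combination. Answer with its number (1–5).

(Lr or S) → Lr = 1.01 kip/ft.
1) 1.2(1.99) + 0.6(1.01) + 0.6(0.26) + 0.6(0.78) = 3.62
2) 1.35(1.99) = 2.69
3) 0.9(1.99) - 1.5(0.78) = 1.79 - 1.17 = 0.62
4) 1.4(1.99) + 1.75(1.01) + 0.6(0.26) = 4.71
5) 1.35(1.99) + 1.75(1.01) = 4.45
The largest value is 4.71 kip/ft from combination 4.

Combination 4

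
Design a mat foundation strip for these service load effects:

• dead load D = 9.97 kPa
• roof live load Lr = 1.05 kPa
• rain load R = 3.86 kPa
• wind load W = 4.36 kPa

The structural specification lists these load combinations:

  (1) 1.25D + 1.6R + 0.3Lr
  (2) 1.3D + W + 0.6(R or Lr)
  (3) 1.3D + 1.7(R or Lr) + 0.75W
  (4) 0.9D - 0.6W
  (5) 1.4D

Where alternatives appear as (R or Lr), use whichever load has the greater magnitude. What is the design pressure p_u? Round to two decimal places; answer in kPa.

(R or Lr) → R = 3.86 kPa.
(1) 1.25(9.97) + 1.6(3.86) + 0.3(1.05) = 18.95
(2) 1.3(9.97) + 1.0(4.36) + 0.6(3.86) = 12.96 + 4.36 + 2.32 = 19.64
(3) 1.3(9.97) + 1.7(3.86) + 0.75(4.36) = 12.96 + 6.56 + 3.27 = 22.79
(4) 0.9(9.97) - 0.6(4.36) = 6.36
(5) 1.4(9.97) = 13.96
The controlling combination is 3, giving 22.79 kPa.

22.79 kPa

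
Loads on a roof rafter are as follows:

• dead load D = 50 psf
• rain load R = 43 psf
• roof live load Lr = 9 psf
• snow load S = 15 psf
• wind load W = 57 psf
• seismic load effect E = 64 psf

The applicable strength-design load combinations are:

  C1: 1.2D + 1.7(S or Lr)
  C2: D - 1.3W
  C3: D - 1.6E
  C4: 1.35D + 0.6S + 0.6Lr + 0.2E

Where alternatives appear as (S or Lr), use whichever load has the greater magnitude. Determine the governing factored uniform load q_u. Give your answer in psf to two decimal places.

(S or Lr) → S = 15 psf.
C1: 1.2(50) + 1.7(15) = 85.50
C2: 1.0(50) - 1.3(57) = -24.10
C3: 1.0(50) - 1.6(64) = -52.40
C4: 1.35(50) + 0.6(15) + 0.6(9) + 0.2(64) = 94.70
The controlling combination is 4, giving 94.70 psf.

94.70 psf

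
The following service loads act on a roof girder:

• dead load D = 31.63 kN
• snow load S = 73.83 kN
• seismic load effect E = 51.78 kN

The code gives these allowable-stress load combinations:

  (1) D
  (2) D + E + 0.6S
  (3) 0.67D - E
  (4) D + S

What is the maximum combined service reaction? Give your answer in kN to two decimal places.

(1) 1.0(31.63) = 31.63
(2) 1.0(31.63) + 1.0(51.78) + 0.6(73.83) = 31.63 + 51.78 + 44.30 = 127.71
(3) 0.67(31.63) - 1.0(51.78) = 21.19 - 51.78 = -30.59
(4) 1.0(31.63) + 1.0(73.83) = 31.63 + 73.83 = 105.46
Combination 2 governs: V = 127.71 kN.

127.71 kN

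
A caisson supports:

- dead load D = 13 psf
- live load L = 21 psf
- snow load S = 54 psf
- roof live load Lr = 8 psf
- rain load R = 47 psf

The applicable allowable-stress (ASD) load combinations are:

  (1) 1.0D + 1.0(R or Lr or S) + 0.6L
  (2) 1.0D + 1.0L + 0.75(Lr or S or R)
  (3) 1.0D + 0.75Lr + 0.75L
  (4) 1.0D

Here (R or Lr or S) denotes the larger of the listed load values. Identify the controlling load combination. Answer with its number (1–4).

(R or Lr or S) → S = 54 psf; (Lr or S or R) → S = 54 psf.
(1) 1.0(13) + 1.0(54) + 0.6(21) = 13.0 + 54.0 + 12.6 = 79.6
(2) 1.0(13) + 1.0(21) + 0.75(54) = 13.0 + 21.0 + 40.5 = 74.5
(3) 1.0(13) + 0.75(8) + 0.75(21) = 13.0 + 6.0 + 15.8 = 34.8
(4) 1.0(13) = 13.0
The largest value is 79.6 psf from combination 1.

Combination 1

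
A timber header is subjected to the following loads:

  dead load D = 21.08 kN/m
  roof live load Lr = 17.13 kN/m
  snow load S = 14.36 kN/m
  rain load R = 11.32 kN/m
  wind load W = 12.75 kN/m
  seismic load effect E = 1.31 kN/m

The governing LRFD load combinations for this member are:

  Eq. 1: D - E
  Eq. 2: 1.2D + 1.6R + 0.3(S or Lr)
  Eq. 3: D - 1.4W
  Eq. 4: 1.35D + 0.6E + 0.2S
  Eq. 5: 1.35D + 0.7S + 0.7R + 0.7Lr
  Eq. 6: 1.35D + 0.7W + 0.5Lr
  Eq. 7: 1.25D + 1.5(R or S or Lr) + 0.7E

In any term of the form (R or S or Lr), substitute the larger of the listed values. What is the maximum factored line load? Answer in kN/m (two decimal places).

58.43 kN/m

(S or Lr) → Lr = 17.13 kN/m; (R or S or Lr) → Lr = 17.13 kN/m.
Eq. 1: 1.0(21.08) - 1.0(1.31) = 21.08 - 1.31 = 19.77
Eq. 2: 1.2(21.08) + 1.6(11.32) + 0.3(17.13) = 25.30 + 18.11 + 5.14 = 48.55
Eq. 3: 1.0(21.08) - 1.4(12.75) = 21.08 - 17.85 = 3.23
Eq. 4: 1.35(21.08) + 0.6(1.31) + 0.2(14.36) = 28.46 + 0.79 + 2.87 = 32.12
Eq. 5: 1.35(21.08) + 0.7(14.36) + 0.7(11.32) + 0.7(17.13) = 58.43
Eq. 6: 1.35(21.08) + 0.7(12.75) + 0.5(17.13) = 45.95
Eq. 7: 1.25(21.08) + 1.5(17.13) + 0.7(1.31) = 52.96
Combination 5 governs: w_u = 58.43 kN/m.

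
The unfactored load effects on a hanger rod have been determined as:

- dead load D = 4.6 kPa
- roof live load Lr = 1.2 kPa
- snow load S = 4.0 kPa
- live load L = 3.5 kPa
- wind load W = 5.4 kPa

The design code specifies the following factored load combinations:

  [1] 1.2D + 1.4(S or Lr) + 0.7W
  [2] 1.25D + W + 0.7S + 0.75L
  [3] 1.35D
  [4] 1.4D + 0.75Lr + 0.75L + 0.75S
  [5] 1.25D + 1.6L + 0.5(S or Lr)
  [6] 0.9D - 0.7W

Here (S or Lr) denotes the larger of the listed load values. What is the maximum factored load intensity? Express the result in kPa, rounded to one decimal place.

16.6 kPa

(S or Lr) → S = 4.0 kPa.
[1] 1.2(4.6) + 1.4(4.0) + 0.7(5.4) = 5.5 + 5.6 + 3.8 = 14.9
[2] 1.25(4.6) + 1.0(5.4) + 0.7(4.0) + 0.75(3.5) = 5.8 + 5.4 + 2.8 + 2.6 = 16.6
[3] 1.35(4.6) = 6.2
[4] 1.4(4.6) + 0.75(1.2) + 0.75(3.5) + 0.75(4.0) = 13.0
[5] 1.25(4.6) + 1.6(3.5) + 0.5(4.0) = 5.8 + 5.6 + 2.0 = 13.4
[6] 0.9(4.6) - 0.7(5.4) = 0.4
Maximum is from combination 2.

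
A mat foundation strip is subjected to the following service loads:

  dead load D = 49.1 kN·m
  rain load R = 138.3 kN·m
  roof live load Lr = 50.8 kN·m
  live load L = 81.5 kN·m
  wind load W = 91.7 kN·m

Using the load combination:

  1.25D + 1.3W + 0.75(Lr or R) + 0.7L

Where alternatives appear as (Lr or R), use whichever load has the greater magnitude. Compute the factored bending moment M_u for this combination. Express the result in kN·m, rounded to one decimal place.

(Lr or R) → R = 138.3 kN·m.
1.25(49.1) + 1.3(91.7) + 0.75(138.3) + 0.7(81.5) = 61.4 + 119.2 + 103.7 + 57.1 = 341.4
M_u = 341.4 kN·m.

341.4 kN·m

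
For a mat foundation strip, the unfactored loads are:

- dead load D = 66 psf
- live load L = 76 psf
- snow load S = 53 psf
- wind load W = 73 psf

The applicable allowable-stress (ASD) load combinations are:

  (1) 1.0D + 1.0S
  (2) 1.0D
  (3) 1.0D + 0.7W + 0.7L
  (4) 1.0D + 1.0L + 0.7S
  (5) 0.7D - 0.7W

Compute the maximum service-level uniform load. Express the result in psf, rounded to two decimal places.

(1) 1.0(66) + 1.0(53) = 66.00 + 53.00 = 119.00
(2) 1.0(66) = 66.00
(3) 1.0(66) + 0.7(73) + 0.7(76) = 66.00 + 51.10 + 53.20 = 170.30
(4) 1.0(66) + 1.0(76) + 0.7(53) = 66.00 + 76.00 + 37.10 = 179.10
(5) 0.7(66) - 0.7(73) = 46.20 - 51.10 = -4.90
Maximum is from combination 4.

179.10 psf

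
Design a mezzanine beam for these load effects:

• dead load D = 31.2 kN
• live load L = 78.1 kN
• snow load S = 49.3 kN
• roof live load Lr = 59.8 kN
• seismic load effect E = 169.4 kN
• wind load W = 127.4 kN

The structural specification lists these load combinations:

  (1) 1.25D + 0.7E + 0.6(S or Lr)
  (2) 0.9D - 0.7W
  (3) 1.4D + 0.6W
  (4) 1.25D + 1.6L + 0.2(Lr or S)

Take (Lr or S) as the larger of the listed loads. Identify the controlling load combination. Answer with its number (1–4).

(S or Lr) → Lr = 59.8 kN; (Lr or S) → Lr = 59.8 kN.
(1) 1.25(31.2) + 0.7(169.4) + 0.6(59.8) = 193.5
(2) 0.9(31.2) - 0.7(127.4) = -61.1
(3) 1.4(31.2) + 0.6(127.4) = 120.1
(4) 1.25(31.2) + 1.6(78.1) + 0.2(59.8) = 175.9
The largest value is 193.5 kN from combination 1.

Combination 1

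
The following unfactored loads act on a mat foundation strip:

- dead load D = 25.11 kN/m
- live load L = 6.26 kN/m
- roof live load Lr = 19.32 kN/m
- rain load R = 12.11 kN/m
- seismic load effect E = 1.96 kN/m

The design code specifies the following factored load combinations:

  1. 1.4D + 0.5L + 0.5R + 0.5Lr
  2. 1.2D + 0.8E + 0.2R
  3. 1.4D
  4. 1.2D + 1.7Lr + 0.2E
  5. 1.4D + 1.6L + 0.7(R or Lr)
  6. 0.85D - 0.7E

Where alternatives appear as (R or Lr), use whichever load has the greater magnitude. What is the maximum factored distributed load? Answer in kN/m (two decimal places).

63.37 kN/m

(R or Lr) → Lr = 19.32 kN/m.
1. 1.4(25.11) + 0.5(6.26) + 0.5(12.11) + 0.5(19.32) = 35.15 + 3.13 + 6.06 + 9.66 = 54.00
2. 1.2(25.11) + 0.8(1.96) + 0.2(12.11) = 30.13 + 1.57 + 2.42 = 34.12
3. 1.4(25.11) = 35.15
4. 1.2(25.11) + 1.7(19.32) + 0.2(1.96) = 63.37
5. 1.4(25.11) + 1.6(6.26) + 0.7(19.32) = 35.15 + 10.02 + 13.52 = 58.69
6. 0.85(25.11) - 0.7(1.96) = 21.34 - 1.37 = 19.97
Combination 4 governs: w_u = 63.37 kN/m.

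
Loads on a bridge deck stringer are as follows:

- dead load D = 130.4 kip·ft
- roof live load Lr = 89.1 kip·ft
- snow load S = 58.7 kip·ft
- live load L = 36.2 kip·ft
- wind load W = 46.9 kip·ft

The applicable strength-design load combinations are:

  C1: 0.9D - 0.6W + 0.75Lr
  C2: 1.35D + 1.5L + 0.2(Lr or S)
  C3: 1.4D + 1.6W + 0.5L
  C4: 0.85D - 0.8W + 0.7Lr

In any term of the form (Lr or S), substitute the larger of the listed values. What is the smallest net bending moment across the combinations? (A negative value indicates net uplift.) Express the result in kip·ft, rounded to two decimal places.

135.69 kip·ft

(Lr or S) → Lr = 89.1 kip·ft.
C1: 0.9(130.4) - 0.6(46.9) + 0.75(89.1) = 117.36 - 28.14 + 66.83 = 156.05
C2: 1.35(130.4) + 1.5(36.2) + 0.2(89.1) = 176.04 + 54.30 + 17.82 = 248.16
C3: 1.4(130.4) + 1.6(46.9) + 0.5(36.2) = 182.56 + 75.04 + 18.10 = 275.70
C4: 0.85(130.4) - 0.8(46.9) + 0.7(89.1) = 110.84 - 37.52 + 62.37 = 135.69
Combination 4 gives the minimum: 135.69 kip·ft.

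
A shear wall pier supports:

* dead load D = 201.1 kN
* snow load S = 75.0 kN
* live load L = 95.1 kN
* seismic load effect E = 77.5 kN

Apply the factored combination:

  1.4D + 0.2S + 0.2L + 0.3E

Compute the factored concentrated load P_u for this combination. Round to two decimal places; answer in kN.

1.4(201.1) + 0.2(75.0) + 0.2(95.1) + 0.3(77.5) = 281.54 + 15.00 + 19.02 + 23.25 = 338.81
P_u = 338.81 kN.

338.81 kN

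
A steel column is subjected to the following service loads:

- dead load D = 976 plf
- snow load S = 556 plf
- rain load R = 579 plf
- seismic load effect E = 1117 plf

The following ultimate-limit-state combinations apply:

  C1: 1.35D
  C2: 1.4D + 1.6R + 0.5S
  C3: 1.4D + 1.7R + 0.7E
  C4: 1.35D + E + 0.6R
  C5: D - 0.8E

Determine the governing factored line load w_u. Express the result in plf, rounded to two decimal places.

3132.60 plf

C1: 1.35(976) = 1317.60
C2: 1.4(976) + 1.6(579) + 0.5(556) = 2570.80
C3: 1.4(976) + 1.7(579) + 0.7(1117) = 3132.60
C4: 1.35(976) + 1.0(1117) + 0.6(579) = 2782.00
C5: 1.0(976) - 0.8(1117) = 82.40
The controlling combination is 3, giving 3132.60 plf.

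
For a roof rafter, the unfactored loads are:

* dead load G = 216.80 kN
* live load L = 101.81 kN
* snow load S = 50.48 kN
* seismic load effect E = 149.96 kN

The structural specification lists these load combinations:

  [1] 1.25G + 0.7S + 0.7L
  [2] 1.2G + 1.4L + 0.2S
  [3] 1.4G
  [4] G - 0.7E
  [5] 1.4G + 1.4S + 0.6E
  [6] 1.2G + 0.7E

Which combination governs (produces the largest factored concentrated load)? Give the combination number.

[1] 1.25(216.80) + 0.7(50.48) + 0.7(101.81) = 377.60
[2] 1.2(216.80) + 1.4(101.81) + 0.2(50.48) = 260.16 + 142.53 + 10.10 = 412.79
[3] 1.4(216.80) = 303.52
[4] 1.0(216.80) - 0.7(149.96) = 216.80 - 104.97 = 111.83
[5] 1.4(216.80) + 1.4(50.48) + 0.6(149.96) = 303.52 + 70.67 + 89.98 = 464.17
[6] 1.2(216.80) + 0.7(149.96) = 260.16 + 104.97 = 365.13
The largest value is 464.17 kN from combination 5.

Combination 5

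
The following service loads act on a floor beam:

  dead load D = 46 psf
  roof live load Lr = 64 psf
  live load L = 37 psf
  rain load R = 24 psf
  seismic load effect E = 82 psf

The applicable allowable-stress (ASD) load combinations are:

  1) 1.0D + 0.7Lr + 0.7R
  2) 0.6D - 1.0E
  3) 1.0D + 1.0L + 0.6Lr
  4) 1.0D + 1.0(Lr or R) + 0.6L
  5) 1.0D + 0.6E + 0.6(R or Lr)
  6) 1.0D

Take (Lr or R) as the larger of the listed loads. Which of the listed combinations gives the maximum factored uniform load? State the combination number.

(Lr or R) → Lr = 64 psf; (R or Lr) → Lr = 64 psf.
1) 1.0(46) + 0.7(64) + 0.7(24) = 46.00 + 44.80 + 16.80 = 107.60
2) 0.6(46) - 1.0(82) = 27.60 - 82.00 = -54.40
3) 1.0(46) + 1.0(37) + 0.6(64) = 46.00 + 37.00 + 38.40 = 121.40
4) 1.0(46) + 1.0(64) + 0.6(37) = 46.00 + 64.00 + 22.20 = 132.20
5) 1.0(46) + 0.6(82) + 0.6(64) = 46.00 + 49.20 + 38.40 = 133.60
6) 1.0(46) = 46.00
The largest value is 133.60 psf from combination 5.

Combination 5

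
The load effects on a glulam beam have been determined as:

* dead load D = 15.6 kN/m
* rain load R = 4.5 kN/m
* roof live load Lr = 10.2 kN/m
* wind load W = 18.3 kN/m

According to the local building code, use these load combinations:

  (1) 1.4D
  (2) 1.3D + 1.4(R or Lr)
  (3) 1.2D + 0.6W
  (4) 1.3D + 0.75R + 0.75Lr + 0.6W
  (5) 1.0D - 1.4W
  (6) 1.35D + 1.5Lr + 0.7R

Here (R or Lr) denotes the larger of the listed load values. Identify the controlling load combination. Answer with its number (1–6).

(R or Lr) → Lr = 10.2 kN/m.
(1) 1.4(15.6) = 21.84
(2) 1.3(15.6) + 1.4(10.2) = 20.28 + 14.28 = 34.56
(3) 1.2(15.6) + 0.6(18.3) = 18.72 + 10.98 = 29.70
(4) 1.3(15.6) + 0.75(4.5) + 0.75(10.2) + 0.6(18.3) = 20.28 + 3.38 + 7.65 + 10.98 = 42.29
(5) 1.0(15.6) - 1.4(18.3) = 15.60 - 25.62 = -10.02
(6) 1.35(15.6) + 1.5(10.2) + 0.7(4.5) = 21.06 + 15.30 + 3.15 = 39.51
The largest value is 42.29 kN/m from combination 4.

Combination 4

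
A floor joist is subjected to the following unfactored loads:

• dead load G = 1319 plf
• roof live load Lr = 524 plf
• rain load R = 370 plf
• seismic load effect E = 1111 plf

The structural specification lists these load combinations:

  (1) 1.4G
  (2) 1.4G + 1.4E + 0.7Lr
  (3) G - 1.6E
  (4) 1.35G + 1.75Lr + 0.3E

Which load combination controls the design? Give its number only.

Combination 2

(1) 1.4(1319) = 1846.6
(2) 1.4(1319) + 1.4(1111) + 0.7(524) = 1846.6 + 1555.4 + 366.8 = 3768.8
(3) 1.0(1319) - 1.6(1111) = 1319.0 - 1777.6 = -458.6
(4) 1.35(1319) + 1.75(524) + 0.3(1111) = 1780.7 + 917.0 + 333.3 = 3031.0
The largest value is 3768.8 plf from combination 2.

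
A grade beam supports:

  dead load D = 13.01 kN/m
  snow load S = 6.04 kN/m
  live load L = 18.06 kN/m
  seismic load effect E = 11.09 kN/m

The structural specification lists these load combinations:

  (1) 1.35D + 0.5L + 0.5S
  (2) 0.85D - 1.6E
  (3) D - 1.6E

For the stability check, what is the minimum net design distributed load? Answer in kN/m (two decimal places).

-6.69 kN/m

(1) 1.35(13.01) + 0.5(18.06) + 0.5(6.04) = 17.56 + 9.03 + 3.02 = 29.61
(2) 0.85(13.01) - 1.6(11.09) = -6.69
(3) 1.0(13.01) - 1.6(11.09) = 13.01 - 17.74 = -4.73
Combination 2 gives the minimum: -6.69 kN/m.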